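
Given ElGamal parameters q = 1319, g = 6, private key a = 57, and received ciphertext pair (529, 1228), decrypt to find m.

Shared mask s = c₁^a mod q = 529^57 mod 1319.
529^1 ≡ 529 (mod 1319)
529^2 = (529^1)^2 ≡ 529^2 = 279841 ≡ 213 (mod 1319)
529^4 = (529^2)^2 ≡ 213^2 = 45369 ≡ 523 (mod 1319)
529^8 = (529^4)^2 ≡ 523^2 = 273529 ≡ 496 (mod 1319)
529^16 = (529^8)^2 ≡ 496^2 = 246016 ≡ 682 (mod 1319)
529^32 = (529^16)^2 ≡ 682^2 = 465124 ≡ 836 (mod 1319)
529^57 = 529^32 · 529^16 · 529^8 · 529^1 ≡ 836 · 682 · 496 · 529 ≡ 926 (mod 1319).
So s = 926; s⁻¹ ≡ 782 (mod 1319).
m = c₂ · s⁻¹ mod 1319 = 1228 · 782 mod 1319 = 64.

64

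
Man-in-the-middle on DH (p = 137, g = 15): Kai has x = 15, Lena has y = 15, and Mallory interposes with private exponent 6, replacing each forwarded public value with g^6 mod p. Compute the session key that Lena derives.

16

Lena receives Mallory's public value M = 15^6 mod 137 instead of the honest one.
15^1 ≡ 15 (mod 137)
15^2 = (15^1)^2 ≡ 15^2 = 225 ≡ 88 (mod 137)
15^4 = (15^2)^2 ≡ 88^2 = 7744 ≡ 72 (mod 137)
15^6 = 15^4 · 15^2 ≡ 72 · 88 ≡ 34 (mod 137).
So M = 34. Lena computes K = M^15 mod 137.
34^1 ≡ 34 (mod 137)
34^2 = (34^1)^2 ≡ 34^2 = 1156 ≡ 60 (mod 137)
34^4 = (34^2)^2 ≡ 60^2 = 3600 ≡ 38 (mod 137)
34^8 = (34^4)^2 ≡ 38^2 = 1444 ≡ 74 (mod 137)
34^15 = 34^8 · 34^4 · 34^2 · 34^1 ≡ 74 · 38 · 60 · 34 ≡ 16 (mod 137).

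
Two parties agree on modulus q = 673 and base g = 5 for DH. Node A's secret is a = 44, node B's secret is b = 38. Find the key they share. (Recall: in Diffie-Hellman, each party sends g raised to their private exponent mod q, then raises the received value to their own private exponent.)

477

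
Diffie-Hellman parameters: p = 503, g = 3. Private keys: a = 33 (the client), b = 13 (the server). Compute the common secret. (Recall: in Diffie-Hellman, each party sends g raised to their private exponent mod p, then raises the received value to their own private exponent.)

The client sends A = g^a mod p = 3^33 mod 503.
3^1 ≡ 3 (mod 503)
3^2 = (3^1)^2 ≡ 3^2 = 9 ≡ 9 (mod 503)
3^4 = (3^2)^2 ≡ 9^2 = 81 ≡ 81 (mod 503)
3^8 = (3^4)^2 ≡ 81^2 = 6561 ≡ 22 (mod 503)
3^16 = (3^8)^2 ≡ 22^2 = 484 ≡ 484 (mod 503)
3^32 = (3^16)^2 ≡ 484^2 = 234256 ≡ 361 (mod 503)
3^33 = 3^32 · 3^1 ≡ 361 · 3 ≡ 77 (mod 503).
So A = 77. The server then computes K = A^b mod p = 77^13 mod 503.
77^1 ≡ 77 (mod 503)
77^2 = (77^1)^2 ≡ 77^2 = 5929 ≡ 396 (mod 503)
77^4 = (77^2)^2 ≡ 396^2 = 156816 ≡ 383 (mod 503)
77^8 = (77^4)^2 ≡ 383^2 = 146689 ≡ 316 (mod 503)
77^13 = 77^8 · 77^4 · 77^1 ≡ 316 · 383 · 77 ≡ 75 (mod 503).

75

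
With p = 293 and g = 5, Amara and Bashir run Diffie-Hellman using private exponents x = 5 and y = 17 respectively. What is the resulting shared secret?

Bashir sends B = g^y mod p = 5^17 mod 293.
5^1 ≡ 5 (mod 293)
5^2 = (5^1)^2 ≡ 5^2 = 25 ≡ 25 (mod 293)
5^4 = (5^2)^2 ≡ 25^2 = 625 ≡ 39 (mod 293)
5^8 = (5^4)^2 ≡ 39^2 = 1521 ≡ 56 (mod 293)
5^16 = (5^8)^2 ≡ 56^2 = 3136 ≡ 206 (mod 293)
5^17 = 5^16 · 5^1 ≡ 206 · 5 ≡ 151 (mod 293).
So B = 151. Amara then computes K = B^x mod p = 151^5 mod 293.
151^1 ≡ 151 (mod 293)
151^2 = (151^1)^2 ≡ 151^2 = 22801 ≡ 240 (mod 293)
151^4 = (151^2)^2 ≡ 240^2 = 57600 ≡ 172 (mod 293)
151^5 = 151^4 · 151^1 ≡ 172 · 151 ≡ 188 (mod 293).

188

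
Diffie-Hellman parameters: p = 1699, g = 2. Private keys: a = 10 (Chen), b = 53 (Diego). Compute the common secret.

1665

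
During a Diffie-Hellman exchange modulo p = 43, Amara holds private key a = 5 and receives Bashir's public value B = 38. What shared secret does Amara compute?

Shared key K = 38^5 mod 43.
38^1 ≡ 38 (mod 43)
38^2 = (38^1)^2 ≡ 38^2 = 1444 ≡ 25 (mod 43)
38^4 = (38^2)^2 ≡ 25^2 = 625 ≡ 23 (mod 43)
38^5 = 38^4 · 38^1 ≡ 23 · 38 ≡ 14 (mod 43).

14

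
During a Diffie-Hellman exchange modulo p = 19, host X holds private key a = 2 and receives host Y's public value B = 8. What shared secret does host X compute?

Shared key K = 8^2 mod 19.
8^1 ≡ 8 (mod 19)
8^2 = (8^1)^2 ≡ 8^2 = 64 ≡ 7 (mod 19)

7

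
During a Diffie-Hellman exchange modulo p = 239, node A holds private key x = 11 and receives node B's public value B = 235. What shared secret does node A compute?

Shared key K = 235^11 mod 239.
235^1 ≡ 235 (mod 239)
235^2 = (235^1)^2 ≡ 235^2 = 55225 ≡ 16 (mod 239)
235^4 = (235^2)^2 ≡ 16^2 = 256 ≡ 17 (mod 239)
235^8 = (235^4)^2 ≡ 17^2 = 289 ≡ 50 (mod 239)
235^11 = 235^8 · 235^2 · 235^1 ≡ 50 · 16 · 235 ≡ 146 (mod 239).

146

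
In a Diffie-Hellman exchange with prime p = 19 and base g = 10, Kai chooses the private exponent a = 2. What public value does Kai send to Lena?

5

Public value = 10^2 (mod 19).
10^1 ≡ 10 (mod 19)
10^2 = (10^1)^2 ≡ 10^2 = 100 ≡ 5 (mod 19)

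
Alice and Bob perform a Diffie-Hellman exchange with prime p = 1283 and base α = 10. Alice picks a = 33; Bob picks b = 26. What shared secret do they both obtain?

224

Alice sends A = α^a mod p = 10^33 mod 1283.
10^1 ≡ 10 (mod 1283)
10^2 = (10^1)^2 ≡ 10^2 = 100 ≡ 100 (mod 1283)
10^4 = (10^2)^2 ≡ 100^2 = 10000 ≡ 1019 (mod 1283)
10^8 = (10^4)^2 ≡ 1019^2 = 1038361 ≡ 414 (mod 1283)
10^16 = (10^8)^2 ≡ 414^2 = 171396 ≡ 757 (mod 1283)
10^32 = (10^16)^2 ≡ 757^2 = 573049 ≡ 831 (mod 1283)
10^33 = 10^32 · 10^1 ≡ 831 · 10 ≡ 612 (mod 1283).
So A = 612. Bob then computes K = A^b mod p = 612^26 mod 1283.
612^1 ≡ 612 (mod 1283)
612^2 = (612^1)^2 ≡ 612^2 = 374544 ≡ 1191 (mod 1283)
612^4 = (612^2)^2 ≡ 1191^2 = 1418481 ≡ 766 (mod 1283)
612^8 = (612^4)^2 ≡ 766^2 = 586756 ≡ 425 (mod 1283)
612^16 = (612^8)^2 ≡ 425^2 = 180625 ≡ 1005 (mod 1283)
612^26 = 612^16 · 612^8 · 612^2 ≡ 1005 · 425 · 1191 ≡ 224 (mod 1283).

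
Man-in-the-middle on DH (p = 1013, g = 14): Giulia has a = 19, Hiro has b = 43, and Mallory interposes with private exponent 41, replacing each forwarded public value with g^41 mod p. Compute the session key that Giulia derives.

231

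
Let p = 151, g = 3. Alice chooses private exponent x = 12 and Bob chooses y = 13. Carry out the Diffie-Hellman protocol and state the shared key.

125

Alice sends A = g^x mod p = 3^12 mod 151.
3^1 ≡ 3 (mod 151)
3^2 = (3^1)^2 ≡ 3^2 = 9 ≡ 9 (mod 151)
3^4 = (3^2)^2 ≡ 9^2 = 81 ≡ 81 (mod 151)
3^8 = (3^4)^2 ≡ 81^2 = 6561 ≡ 68 (mod 151)
3^12 = 3^8 · 3^4 ≡ 68 · 81 ≡ 72 (mod 151).
So A = 72. Bob then computes K = A^y mod p = 72^13 mod 151.
72^1 ≡ 72 (mod 151)
72^2 = (72^1)^2 ≡ 72^2 = 5184 ≡ 50 (mod 151)
72^4 = (72^2)^2 ≡ 50^2 = 2500 ≡ 84 (mod 151)
72^8 = (72^4)^2 ≡ 84^2 = 7056 ≡ 110 (mod 151)
72^13 = 72^8 · 72^4 · 72^1 ≡ 110 · 84 · 72 ≡ 125 (mod 151).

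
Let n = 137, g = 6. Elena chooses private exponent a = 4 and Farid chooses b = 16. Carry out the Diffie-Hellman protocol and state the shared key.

50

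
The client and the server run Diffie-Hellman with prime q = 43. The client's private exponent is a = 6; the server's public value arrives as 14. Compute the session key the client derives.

21

Shared key K = 14^6 mod 43.
14^1 ≡ 14 (mod 43)
14^2 = (14^1)^2 ≡ 14^2 = 196 ≡ 24 (mod 43)
14^4 = (14^2)^2 ≡ 24^2 = 576 ≡ 17 (mod 43)
14^6 = 14^4 · 14^2 ≡ 17 · 24 ≡ 21 (mod 43).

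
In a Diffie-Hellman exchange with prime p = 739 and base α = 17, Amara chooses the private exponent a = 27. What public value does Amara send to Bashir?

367

Public value = 17^27 (mod 739).
17^1 ≡ 17 (mod 739)
17^2 = (17^1)^2 ≡ 17^2 = 289 ≡ 289 (mod 739)
17^4 = (17^2)^2 ≡ 289^2 = 83521 ≡ 14 (mod 739)
17^8 = (17^4)^2 ≡ 14^2 = 196 ≡ 196 (mod 739)
17^16 = (17^8)^2 ≡ 196^2 = 38416 ≡ 727 (mod 739)
17^27 = 17^16 · 17^8 · 17^2 · 17^1 ≡ 727 · 196 · 289 · 17 ≡ 367 (mod 739).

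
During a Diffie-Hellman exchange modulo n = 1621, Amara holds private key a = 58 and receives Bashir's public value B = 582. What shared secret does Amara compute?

Shared key K = 582^58 mod 1621.
582^1 ≡ 582 (mod 1621)
582^2 = (582^1)^2 ≡ 582^2 = 338724 ≡ 1556 (mod 1621)
582^4 = (582^2)^2 ≡ 1556^2 = 2421136 ≡ 983 (mod 1621)
582^8 = (582^4)^2 ≡ 983^2 = 966289 ≡ 173 (mod 1621)
582^16 = (582^8)^2 ≡ 173^2 = 29929 ≡ 751 (mod 1621)
582^32 = (582^16)^2 ≡ 751^2 = 564001 ≡ 1514 (mod 1621)
582^58 = 582^32 · 582^16 · 582^8 · 582^2 ≡ 1514 · 751 · 173 · 1556 ≡ 983 (mod 1621).

983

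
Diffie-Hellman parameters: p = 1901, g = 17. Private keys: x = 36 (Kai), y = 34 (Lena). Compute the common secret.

Lena sends B = g^y mod p = 17^34 mod 1901.
17^1 ≡ 17 (mod 1901)
17^2 = (17^1)^2 ≡ 17^2 = 289 ≡ 289 (mod 1901)
17^4 = (17^2)^2 ≡ 289^2 = 83521 ≡ 1778 (mod 1901)
17^8 = (17^4)^2 ≡ 1778^2 = 3161284 ≡ 1822 (mod 1901)
17^16 = (17^8)^2 ≡ 1822^2 = 3319684 ≡ 538 (mod 1901)
17^32 = (17^16)^2 ≡ 538^2 = 289444 ≡ 492 (mod 1901)
17^34 = 17^32 · 17^2 ≡ 492 · 289 ≡ 1514 (mod 1901).
So B = 1514. Kai then computes K = B^x mod p = 1514^36 mod 1901.
1514^1 ≡ 1514 (mod 1901)
1514^2 = (1514^1)^2 ≡ 1514^2 = 2292196 ≡ 1491 (mod 1901)
1514^4 = (1514^2)^2 ≡ 1491^2 = 2223081 ≡ 812 (mod 1901)
1514^8 = (1514^4)^2 ≡ 812^2 = 659344 ≡ 1598 (mod 1901)
1514^16 = (1514^8)^2 ≡ 1598^2 = 2553604 ≡ 561 (mod 1901)
1514^32 = (1514^16)^2 ≡ 561^2 = 314721 ≡ 1056 (mod 1901)
1514^36 = 1514^32 · 1514^4 ≡ 1056 · 812 ≡ 121 (mod 1901).

121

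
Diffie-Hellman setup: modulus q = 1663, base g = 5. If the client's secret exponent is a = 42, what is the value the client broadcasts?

149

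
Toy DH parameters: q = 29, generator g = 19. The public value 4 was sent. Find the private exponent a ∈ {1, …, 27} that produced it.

Try successive powers of 19 modulo 29:
19^1 ≡ 19
19^2 ≡ 13
19^3 ≡ 15
19^4 ≡ 24
19^5 ≡ 21
19^6 ≡ 22
19^7 ≡ 12
19^8 ≡ 25
19^9 ≡ 11
19^10 ≡ 6
19^11 ≡ 27
19^12 ≡ 20
19^13 ≡ 3
19^14 ≡ 28
19^15 ≡ 10
19^16 ≡ 16
19^17 ≡ 14
19^18 ≡ 5
19^19 ≡ 8
19^20 ≡ 7
19^21 ≡ 17
19^22 ≡ 4
Found: a = 22.

22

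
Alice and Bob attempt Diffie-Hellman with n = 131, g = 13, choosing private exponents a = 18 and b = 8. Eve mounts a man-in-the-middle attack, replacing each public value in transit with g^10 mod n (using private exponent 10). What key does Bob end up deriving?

Bob receives Eve's public value M = 13^10 mod 131 instead of the honest one.
13^1 ≡ 13 (mod 131)
13^2 = (13^1)^2 ≡ 13^2 = 169 ≡ 38 (mod 131)
13^4 = (13^2)^2 ≡ 38^2 = 1444 ≡ 3 (mod 131)
13^8 = (13^4)^2 ≡ 3^2 = 9 ≡ 9 (mod 131)
13^10 = 13^8 · 13^2 ≡ 9 · 38 ≡ 80 (mod 131).
So M = 80. Bob computes K = M^8 mod 131.
80^1 ≡ 80 (mod 131)
80^2 = (80^1)^2 ≡ 80^2 = 6400 ≡ 112 (mod 131)
80^4 = (80^2)^2 ≡ 112^2 = 12544 ≡ 99 (mod 131)
80^8 = (80^4)^2 ≡ 99^2 = 9801 ≡ 107 (mod 131)

107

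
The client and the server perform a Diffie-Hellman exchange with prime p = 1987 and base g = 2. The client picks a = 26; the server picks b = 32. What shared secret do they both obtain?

1103

The server sends B = g^b mod p = 2^32 mod 1987.
2^1 ≡ 2 (mod 1987)
2^2 = (2^1)^2 ≡ 2^2 = 4 ≡ 4 (mod 1987)
2^4 = (2^2)^2 ≡ 4^2 = 16 ≡ 16 (mod 1987)
2^8 = (2^4)^2 ≡ 16^2 = 256 ≡ 256 (mod 1987)
2^16 = (2^8)^2 ≡ 256^2 = 65536 ≡ 1952 (mod 1987)
2^32 = (2^16)^2 ≡ 1952^2 = 3810304 ≡ 1225 (mod 1987)
So B = 1225. The client then computes K = B^a mod p = 1225^26 mod 1987.
1225^1 ≡ 1225 (mod 1987)
1225^2 = (1225^1)^2 ≡ 1225^2 = 1500625 ≡ 440 (mod 1987)
1225^4 = (1225^2)^2 ≡ 440^2 = 193600 ≡ 861 (mod 1987)
1225^8 = (1225^4)^2 ≡ 861^2 = 741321 ≡ 170 (mod 1987)
1225^16 = (1225^8)^2 ≡ 170^2 = 28900 ≡ 1082 (mod 1987)
1225^26 = 1225^16 · 1225^8 · 1225^2 ≡ 1082 · 170 · 440 ≡ 1103 (mod 1987).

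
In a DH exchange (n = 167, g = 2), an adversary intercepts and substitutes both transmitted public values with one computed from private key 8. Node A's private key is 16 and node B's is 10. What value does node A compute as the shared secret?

Node A receives an adversary's public value M = 2^8 mod 167 instead of the honest one.
2^1 ≡ 2 (mod 167)
2^2 = (2^1)^2 ≡ 2^2 = 4 ≡ 4 (mod 167)
2^4 = (2^2)^2 ≡ 4^2 = 16 ≡ 16 (mod 167)
2^8 = (2^4)^2 ≡ 16^2 = 256 ≡ 89 (mod 167)
So M = 89. Node A computes K = M^16 mod 167.
89^1 ≡ 89 (mod 167)
89^2 = (89^1)^2 ≡ 89^2 = 7921 ≡ 72 (mod 167)
89^4 = (89^2)^2 ≡ 72^2 = 5184 ≡ 7 (mod 167)
89^8 = (89^4)^2 ≡ 7^2 = 49 ≡ 49 (mod 167)
89^16 = (89^8)^2 ≡ 49^2 = 2401 ≡ 63 (mod 167)

63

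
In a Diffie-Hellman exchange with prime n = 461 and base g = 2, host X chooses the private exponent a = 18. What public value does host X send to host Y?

296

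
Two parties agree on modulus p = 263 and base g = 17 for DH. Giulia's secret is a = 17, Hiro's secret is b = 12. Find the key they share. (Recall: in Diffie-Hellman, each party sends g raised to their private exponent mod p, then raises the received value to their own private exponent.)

18

Hiro sends B = g^b mod p = 17^12 mod 263.
17^1 ≡ 17 (mod 263)
17^2 = (17^1)^2 ≡ 17^2 = 289 ≡ 26 (mod 263)
17^4 = (17^2)^2 ≡ 26^2 = 676 ≡ 150 (mod 263)
17^8 = (17^4)^2 ≡ 150^2 = 22500 ≡ 145 (mod 263)
17^12 = 17^8 · 17^4 ≡ 145 · 150 ≡ 184 (mod 263).
So B = 184. Giulia then computes K = B^a mod p = 184^17 mod 263.
184^1 ≡ 184 (mod 263)
184^2 = (184^1)^2 ≡ 184^2 = 33856 ≡ 192 (mod 263)
184^4 = (184^2)^2 ≡ 192^2 = 36864 ≡ 44 (mod 263)
184^8 = (184^4)^2 ≡ 44^2 = 1936 ≡ 95 (mod 263)
184^16 = (184^8)^2 ≡ 95^2 = 9025 ≡ 83 (mod 263)
184^17 = 184^16 · 184^1 ≡ 83 · 184 ≡ 18 (mod 263).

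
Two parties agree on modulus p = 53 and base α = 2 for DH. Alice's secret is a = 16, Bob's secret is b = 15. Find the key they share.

42

Bob sends B = α^b mod p = 2^15 mod 53.
2^1 ≡ 2 (mod 53)
2^2 = (2^1)^2 ≡ 2^2 = 4 ≡ 4 (mod 53)
2^4 = (2^2)^2 ≡ 4^2 = 16 ≡ 16 (mod 53)
2^8 = (2^4)^2 ≡ 16^2 = 256 ≡ 44 (mod 53)
2^15 = 2^8 · 2^4 · 2^2 · 2^1 ≡ 44 · 16 · 4 · 2 ≡ 14 (mod 53).
So B = 14. Alice then computes K = B^a mod p = 14^16 mod 53.
14^1 ≡ 14 (mod 53)
14^2 = (14^1)^2 ≡ 14^2 = 196 ≡ 37 (mod 53)
14^4 = (14^2)^2 ≡ 37^2 = 1369 ≡ 44 (mod 53)
14^8 = (14^4)^2 ≡ 44^2 = 1936 ≡ 28 (mod 53)
14^16 = (14^8)^2 ≡ 28^2 = 784 ≡ 42 (mod 53)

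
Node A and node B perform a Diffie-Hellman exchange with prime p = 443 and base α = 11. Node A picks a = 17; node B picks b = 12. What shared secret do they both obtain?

Node A sends A = α^a mod p = 11^17 mod 443.
11^1 ≡ 11 (mod 443)
11^2 = (11^1)^2 ≡ 11^2 = 121 ≡ 121 (mod 443)
11^4 = (11^2)^2 ≡ 121^2 = 14641 ≡ 22 (mod 443)
11^8 = (11^4)^2 ≡ 22^2 = 484 ≡ 41 (mod 443)
11^16 = (11^8)^2 ≡ 41^2 = 1681 ≡ 352 (mod 443)
11^17 = 11^16 · 11^1 ≡ 352 · 11 ≡ 328 (mod 443).
So A = 328. Node B then computes K = A^b mod p = 328^12 mod 443.
328^1 ≡ 328 (mod 443)
328^2 = (328^1)^2 ≡ 328^2 = 107584 ≡ 378 (mod 443)
328^4 = (328^2)^2 ≡ 378^2 = 142884 ≡ 238 (mod 443)
328^8 = (328^4)^2 ≡ 238^2 = 56644 ≡ 383 (mod 443)
328^12 = 328^8 · 328^4 ≡ 383 · 238 ≡ 339 (mod 443).

339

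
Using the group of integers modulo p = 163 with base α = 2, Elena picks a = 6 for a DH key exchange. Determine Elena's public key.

Public value = 2^6 mod 163.
2^1 ≡ 2 (mod 163)
2^2 = (2^1)^2 ≡ 2^2 = 4 ≡ 4 (mod 163)
2^4 = (2^2)^2 ≡ 4^2 = 16 ≡ 16 (mod 163)
2^6 = 2^4 · 2^2 ≡ 16 · 4 ≡ 64 (mod 163).

64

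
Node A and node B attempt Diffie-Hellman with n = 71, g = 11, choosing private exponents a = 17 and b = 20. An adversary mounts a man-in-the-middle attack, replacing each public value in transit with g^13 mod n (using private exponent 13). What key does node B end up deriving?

45

Node B receives an adversary's public value M = 11^13 mod 71 instead of the honest one.
11^1 ≡ 11 (mod 71)
11^2 = (11^1)^2 ≡ 11^2 = 121 ≡ 50 (mod 71)
11^4 = (11^2)^2 ≡ 50^2 = 2500 ≡ 15 (mod 71)
11^8 = (11^4)^2 ≡ 15^2 = 225 ≡ 12 (mod 71)
11^13 = 11^8 · 11^4 · 11^1 ≡ 12 · 15 · 11 ≡ 63 (mod 71).
So M = 63. Node B computes K = M^20 mod 71.
63^1 ≡ 63 (mod 71)
63^2 = (63^1)^2 ≡ 63^2 = 3969 ≡ 64 (mod 71)
63^4 = (63^2)^2 ≡ 64^2 = 4096 ≡ 49 (mod 71)
63^8 = (63^4)^2 ≡ 49^2 = 2401 ≡ 58 (mod 71)
63^16 = (63^8)^2 ≡ 58^2 = 3364 ≡ 27 (mod 71)
63^20 = 63^16 · 63^4 ≡ 27 · 49 ≡ 45 (mod 71).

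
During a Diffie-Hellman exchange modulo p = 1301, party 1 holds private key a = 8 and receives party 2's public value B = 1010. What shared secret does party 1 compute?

1164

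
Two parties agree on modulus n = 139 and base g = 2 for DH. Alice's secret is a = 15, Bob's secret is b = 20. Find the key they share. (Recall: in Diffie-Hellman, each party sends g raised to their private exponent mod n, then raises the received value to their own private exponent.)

55

Alice sends A = g^a mod n = 2^15 mod 139.
2^1 ≡ 2 (mod 139)
2^2 = (2^1)^2 ≡ 2^2 = 4 ≡ 4 (mod 139)
2^4 = (2^2)^2 ≡ 4^2 = 16 ≡ 16 (mod 139)
2^8 = (2^4)^2 ≡ 16^2 = 256 ≡ 117 (mod 139)
2^15 = 2^8 · 2^4 · 2^2 · 2^1 ≡ 117 · 16 · 4 · 2 ≡ 103 (mod 139).
So A = 103. Bob then computes K = A^b mod n = 103^20 mod 139.
103^1 ≡ 103 (mod 139)
103^2 = (103^1)^2 ≡ 103^2 = 10609 ≡ 45 (mod 139)
103^4 = (103^2)^2 ≡ 45^2 = 2025 ≡ 79 (mod 139)
103^8 = (103^4)^2 ≡ 79^2 = 6241 ≡ 125 (mod 139)
103^16 = (103^8)^2 ≡ 125^2 = 15625 ≡ 57 (mod 139)
103^20 = 103^16 · 103^4 ≡ 57 · 79 ≡ 55 (mod 139).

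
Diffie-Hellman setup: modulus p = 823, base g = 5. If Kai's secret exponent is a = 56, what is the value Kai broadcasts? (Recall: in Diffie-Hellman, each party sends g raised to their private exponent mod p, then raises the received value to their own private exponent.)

227

Public value = 5^56 (mod 823).
5^1 ≡ 5 (mod 823)
5^2 = (5^1)^2 ≡ 5^2 = 25 ≡ 25 (mod 823)
5^4 = (5^2)^2 ≡ 25^2 = 625 ≡ 625 (mod 823)
5^8 = (5^4)^2 ≡ 625^2 = 390625 ≡ 523 (mod 823)
5^16 = (5^8)^2 ≡ 523^2 = 273529 ≡ 293 (mod 823)
5^32 = (5^16)^2 ≡ 293^2 = 85849 ≡ 257 (mod 823)
5^56 = 5^32 · 5^16 · 5^8 ≡ 257 · 293 · 523 ≡ 227 (mod 823).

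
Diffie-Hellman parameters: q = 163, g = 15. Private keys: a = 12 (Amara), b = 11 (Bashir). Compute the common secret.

155

Bashir sends B = g^b mod q = 15^11 mod 163.
15^1 ≡ 15 (mod 163)
15^2 = (15^1)^2 ≡ 15^2 = 225 ≡ 62 (mod 163)
15^4 = (15^2)^2 ≡ 62^2 = 3844 ≡ 95 (mod 163)
15^8 = (15^4)^2 ≡ 95^2 = 9025 ≡ 60 (mod 163)
15^11 = 15^8 · 15^2 · 15^1 ≡ 60 · 62 · 15 ≡ 54 (mod 163).
So B = 54. Amara then computes K = B^a mod q = 54^12 mod 163.
54^1 ≡ 54 (mod 163)
54^2 = (54^1)^2 ≡ 54^2 = 2916 ≡ 145 (mod 163)
54^4 = (54^2)^2 ≡ 145^2 = 21025 ≡ 161 (mod 163)
54^8 = (54^4)^2 ≡ 161^2 = 25921 ≡ 4 (mod 163)
54^12 = 54^8 · 54^4 ≡ 4 · 161 ≡ 155 (mod 163).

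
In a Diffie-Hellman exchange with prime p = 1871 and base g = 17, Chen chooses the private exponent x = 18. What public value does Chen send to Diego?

Public value = 17^{18} \pmod{1871}.
17^1 ≡ 17 (mod 1871)
17^2 = (17^1)^2 ≡ 17^2 = 289 ≡ 289 (mod 1871)
17^4 = (17^2)^2 ≡ 289^2 = 83521 ≡ 1197 (mod 1871)
17^8 = (17^4)^2 ≡ 1197^2 = 1432809 ≡ 1494 (mod 1871)
17^16 = (17^8)^2 ≡ 1494^2 = 2232036 ≡ 1804 (mod 1871)
17^18 = 17^16 · 17^2 ≡ 1804 · 289 ≡ 1218 (mod 1871).

1218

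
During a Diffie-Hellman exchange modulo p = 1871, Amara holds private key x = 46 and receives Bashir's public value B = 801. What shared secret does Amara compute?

Shared key K = 801^46 mod 1871.
801^1 ≡ 801 (mod 1871)
801^2 = (801^1)^2 ≡ 801^2 = 641601 ≡ 1719 (mod 1871)
801^4 = (801^2)^2 ≡ 1719^2 = 2954961 ≡ 652 (mod 1871)
801^8 = (801^4)^2 ≡ 652^2 = 425104 ≡ 387 (mod 1871)
801^16 = (801^8)^2 ≡ 387^2 = 149769 ≡ 89 (mod 1871)
801^32 = (801^16)^2 ≡ 89^2 = 7921 ≡ 437 (mod 1871)
801^46 = 801^32 · 801^8 · 801^4 · 801^2 ≡ 437 · 387 · 652 · 1719 ≡ 1849 (mod 1871).

1849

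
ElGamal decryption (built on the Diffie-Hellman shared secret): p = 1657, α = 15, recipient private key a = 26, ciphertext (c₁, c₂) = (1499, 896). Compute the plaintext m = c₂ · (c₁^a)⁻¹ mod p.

Shared mask s = c₁^a mod p = 1499^26 mod 1657.
1499^1 ≡ 1499 (mod 1657)
1499^2 = (1499^1)^2 ≡ 1499^2 = 2247001 ≡ 109 (mod 1657)
1499^4 = (1499^2)^2 ≡ 109^2 = 11881 ≡ 282 (mod 1657)
1499^8 = (1499^4)^2 ≡ 282^2 = 79524 ≡ 1645 (mod 1657)
1499^16 = (1499^8)^2 ≡ 1645^2 = 2706025 ≡ 144 (mod 1657)
1499^26 = 1499^16 · 1499^8 · 1499^2 ≡ 144 · 1645 · 109 ≡ 546 (mod 1657).
So s = 546; s⁻¹ ≡ 1308 (mod 1657).
m = c₂ · s⁻¹ mod 1657 = 896 · 1308 mod 1657 = 469.

469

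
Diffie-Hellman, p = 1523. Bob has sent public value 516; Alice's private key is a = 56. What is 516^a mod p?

Shared key K = 516^56 mod 1523.
516^1 ≡ 516 (mod 1523)
516^2 = (516^1)^2 ≡ 516^2 = 266256 ≡ 1254 (mod 1523)
516^4 = (516^2)^2 ≡ 1254^2 = 1572516 ≡ 780 (mod 1523)
516^8 = (516^4)^2 ≡ 780^2 = 608400 ≡ 723 (mod 1523)
516^16 = (516^8)^2 ≡ 723^2 = 522729 ≡ 340 (mod 1523)
516^32 = (516^16)^2 ≡ 340^2 = 115600 ≡ 1375 (mod 1523)
516^56 = 516^32 · 516^16 · 516^8 ≡ 1375 · 340 · 723 ≡ 64 (mod 1523).

64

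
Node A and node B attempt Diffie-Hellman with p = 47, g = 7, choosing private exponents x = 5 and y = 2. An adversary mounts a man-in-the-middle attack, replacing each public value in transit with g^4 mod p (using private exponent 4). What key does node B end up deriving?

Node B receives an adversary's public value M = 7^4 mod 47 instead of the honest one.
7^1 ≡ 7 (mod 47)
7^2 = (7^1)^2 ≡ 7^2 = 49 ≡ 2 (mod 47)
7^4 = (7^2)^2 ≡ 2^2 = 4 ≡ 4 (mod 47)
So M = 4. Node B computes K = M^2 mod 47.
4^1 ≡ 4 (mod 47)
4^2 = (4^1)^2 ≡ 4^2 = 16 ≡ 16 (mod 47)

16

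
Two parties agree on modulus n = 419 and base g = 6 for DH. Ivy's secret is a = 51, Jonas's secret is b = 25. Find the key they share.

127

Jonas sends B = g^b mod n = 6^25 mod 419.
6^1 ≡ 6 (mod 419)
6^2 = (6^1)^2 ≡ 6^2 = 36 ≡ 36 (mod 419)
6^4 = (6^2)^2 ≡ 36^2 = 1296 ≡ 39 (mod 419)
6^8 = (6^4)^2 ≡ 39^2 = 1521 ≡ 264 (mod 419)
6^16 = (6^8)^2 ≡ 264^2 = 69696 ≡ 142 (mod 419)
6^25 = 6^16 · 6^8 · 6^1 ≡ 142 · 264 · 6 ≡ 344 (mod 419).
So B = 344. Ivy then computes K = B^a mod n = 344^51 mod 419.
344^1 ≡ 344 (mod 419)
344^2 = (344^1)^2 ≡ 344^2 = 118336 ≡ 178 (mod 419)
344^4 = (344^2)^2 ≡ 178^2 = 31684 ≡ 259 (mod 419)
344^8 = (344^4)^2 ≡ 259^2 = 67081 ≡ 41 (mod 419)
344^16 = (344^8)^2 ≡ 41^2 = 1681 ≡ 5 (mod 419)
344^32 = (344^16)^2 ≡ 5^2 = 25 ≡ 25 (mod 419)
344^51 = 344^32 · 344^16 · 344^2 · 344^1 ≡ 25 · 5 · 178 · 344 ≡ 127 (mod 419).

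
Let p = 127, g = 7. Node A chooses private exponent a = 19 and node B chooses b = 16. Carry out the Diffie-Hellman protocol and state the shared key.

104

Node A sends A = g^a mod p = 7^19 mod 127.
7^1 ≡ 7 (mod 127)
7^2 = (7^1)^2 ≡ 7^2 = 49 ≡ 49 (mod 127)
7^4 = (7^2)^2 ≡ 49^2 = 2401 ≡ 115 (mod 127)
7^8 = (7^4)^2 ≡ 115^2 = 13225 ≡ 17 (mod 127)
7^16 = (7^8)^2 ≡ 17^2 = 289 ≡ 35 (mod 127)
7^19 = 7^16 · 7^2 · 7^1 ≡ 35 · 49 · 7 ≡ 67 (mod 127).
So A = 67. Node B then computes K = A^b mod p = 67^16 mod 127.
67^1 ≡ 67 (mod 127)
67^2 = (67^1)^2 ≡ 67^2 = 4489 ≡ 44 (mod 127)
67^4 = (67^2)^2 ≡ 44^2 = 1936 ≡ 31 (mod 127)
67^8 = (67^4)^2 ≡ 31^2 = 961 ≡ 72 (mod 127)
67^16 = (67^8)^2 ≡ 72^2 = 5184 ≡ 104 (mod 127)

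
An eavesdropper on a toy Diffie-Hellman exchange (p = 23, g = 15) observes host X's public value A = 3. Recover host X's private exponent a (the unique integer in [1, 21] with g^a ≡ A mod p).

Try successive powers of 15 modulo 23:
15^1 ≡ 15
15^2 ≡ 18
15^3 ≡ 17
15^4 ≡ 2
15^5 ≡ 7
15^6 ≡ 13
15^7 ≡ 11
15^8 ≡ 4
15^9 ≡ 14
15^10 ≡ 3
Found: a = 10.

10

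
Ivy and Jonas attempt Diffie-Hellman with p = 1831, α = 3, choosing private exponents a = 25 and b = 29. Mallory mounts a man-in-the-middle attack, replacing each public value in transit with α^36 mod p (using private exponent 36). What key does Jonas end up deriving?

465

Jonas receives Mallory's public value M = 3^36 mod 1831 instead of the honest one.
3^1 ≡ 3 (mod 1831)
3^2 = (3^1)^2 ≡ 3^2 = 9 ≡ 9 (mod 1831)
3^4 = (3^2)^2 ≡ 9^2 = 81 ≡ 81 (mod 1831)
3^8 = (3^4)^2 ≡ 81^2 = 6561 ≡ 1068 (mod 1831)
3^16 = (3^8)^2 ≡ 1068^2 = 1140624 ≡ 1742 (mod 1831)
3^32 = (3^16)^2 ≡ 1742^2 = 3034564 ≡ 597 (mod 1831)
3^36 = 3^32 · 3^4 ≡ 597 · 81 ≡ 751 (mod 1831).
So M = 751. Jonas computes K = M^29 mod 1831.
751^1 ≡ 751 (mod 1831)
751^2 = (751^1)^2 ≡ 751^2 = 564001 ≡ 53 (mod 1831)
751^4 = (751^2)^2 ≡ 53^2 = 2809 ≡ 978 (mod 1831)
751^8 = (751^4)^2 ≡ 978^2 = 956484 ≡ 702 (mod 1831)
751^16 = (751^8)^2 ≡ 702^2 = 492804 ≡ 265 (mod 1831)
751^29 = 751^16 · 751^8 · 751^4 · 751^1 ≡ 265 · 702 · 978 · 751 ≡ 465 (mod 1831).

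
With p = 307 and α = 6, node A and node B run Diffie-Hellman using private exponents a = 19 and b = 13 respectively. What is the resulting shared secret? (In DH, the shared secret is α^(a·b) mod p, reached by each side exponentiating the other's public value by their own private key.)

Node B sends B = α^b mod p = 6^13 mod 307.
6^1 ≡ 6 (mod 307)
6^2 = (6^1)^2 ≡ 6^2 = 36 ≡ 36 (mod 307)
6^4 = (6^2)^2 ≡ 36^2 = 1296 ≡ 68 (mod 307)
6^8 = (6^4)^2 ≡ 68^2 = 4624 ≡ 19 (mod 307)
6^13 = 6^8 · 6^4 · 6^1 ≡ 19 · 68 · 6 ≡ 77 (mod 307).
So B = 77. Node A then computes K = B^a mod p = 77^19 mod 307.
77^1 ≡ 77 (mod 307)
77^2 = (77^1)^2 ≡ 77^2 = 5929 ≡ 96 (mod 307)
77^4 = (77^2)^2 ≡ 96^2 = 9216 ≡ 6 (mod 307)
77^8 = (77^4)^2 ≡ 6^2 = 36 ≡ 36 (mod 307)
77^16 = (77^8)^2 ≡ 36^2 = 1296 ≡ 68 (mod 307)
77^19 = 77^16 · 77^2 · 77^1 ≡ 68 · 96 · 77 ≡ 97 (mod 307).

97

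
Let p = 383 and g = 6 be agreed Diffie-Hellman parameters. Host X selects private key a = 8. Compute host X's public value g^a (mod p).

Public value = 6^8 (mod 383).
6^1 ≡ 6 (mod 383)
6^2 = (6^1)^2 ≡ 6^2 = 36 ≡ 36 (mod 383)
6^4 = (6^2)^2 ≡ 36^2 = 1296 ≡ 147 (mod 383)
6^8 = (6^4)^2 ≡ 147^2 = 21609 ≡ 161 (mod 383)

161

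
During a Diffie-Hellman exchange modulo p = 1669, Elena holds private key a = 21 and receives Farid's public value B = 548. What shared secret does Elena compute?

308

Shared key K = 548^21 mod 1669.
548^1 ≡ 548 (mod 1669)
548^2 = (548^1)^2 ≡ 548^2 = 300304 ≡ 1553 (mod 1669)
548^4 = (548^2)^2 ≡ 1553^2 = 2411809 ≡ 104 (mod 1669)
548^8 = (548^4)^2 ≡ 104^2 = 10816 ≡ 802 (mod 1669)
548^16 = (548^8)^2 ≡ 802^2 = 643204 ≡ 639 (mod 1669)
548^21 = 548^16 · 548^4 · 548^1 ≡ 639 · 104 · 548 ≡ 308 (mod 1669).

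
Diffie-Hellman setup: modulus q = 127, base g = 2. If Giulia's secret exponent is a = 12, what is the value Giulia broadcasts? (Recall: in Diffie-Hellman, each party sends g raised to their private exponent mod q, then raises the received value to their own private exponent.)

32

Public value = 2^12 mod 127.
2^1 ≡ 2 (mod 127)
2^2 = (2^1)^2 ≡ 2^2 = 4 ≡ 4 (mod 127)
2^4 = (2^2)^2 ≡ 4^2 = 16 ≡ 16 (mod 127)
2^8 = (2^4)^2 ≡ 16^2 = 256 ≡ 2 (mod 127)
2^12 = 2^8 · 2^4 ≡ 2 · 16 ≡ 32 (mod 127).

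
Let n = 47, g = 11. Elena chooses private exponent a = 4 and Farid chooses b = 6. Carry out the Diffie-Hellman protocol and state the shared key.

36

Elena sends A = g^a mod n = 11^4 mod 47.
11^1 ≡ 11 (mod 47)
11^2 = (11^1)^2 ≡ 11^2 = 121 ≡ 27 (mod 47)
11^4 = (11^2)^2 ≡ 27^2 = 729 ≡ 24 (mod 47)
So A = 24. Farid then computes K = A^b mod n = 24^6 mod 47.
24^1 ≡ 24 (mod 47)
24^2 = (24^1)^2 ≡ 24^2 = 576 ≡ 12 (mod 47)
24^4 = (24^2)^2 ≡ 12^2 = 144 ≡ 3 (mod 47)
24^6 = 24^4 · 24^2 ≡ 3 · 12 ≡ 36 (mod 47).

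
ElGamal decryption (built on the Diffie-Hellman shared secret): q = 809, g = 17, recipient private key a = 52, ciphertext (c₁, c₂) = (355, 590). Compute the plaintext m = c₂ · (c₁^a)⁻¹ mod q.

Shared mask s = c₁^a mod q = 355^52 mod 809.
355^1 ≡ 355 (mod 809)
355^2 = (355^1)^2 ≡ 355^2 = 126025 ≡ 630 (mod 809)
355^4 = (355^2)^2 ≡ 630^2 = 396900 ≡ 490 (mod 809)
355^8 = (355^4)^2 ≡ 490^2 = 240100 ≡ 636 (mod 809)
355^16 = (355^8)^2 ≡ 636^2 = 404496 ≡ 805 (mod 809)
355^32 = (355^16)^2 ≡ 805^2 = 648025 ≡ 16 (mod 809)
355^52 = 355^32 · 355^16 · 355^4 ≡ 16 · 805 · 490 ≡ 191 (mod 809).
So s = 191; s⁻¹ ≡ 737 (mod 809).
m = c₂ · s⁻¹ mod 809 = 590 · 737 mod 809 = 397.

397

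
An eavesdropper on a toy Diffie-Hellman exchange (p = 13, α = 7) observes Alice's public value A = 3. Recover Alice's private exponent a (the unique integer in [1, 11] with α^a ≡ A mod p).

8

Try successive powers of 7 modulo 13:
7^1 ≡ 7
7^2 ≡ 10
7^3 ≡ 5
7^4 ≡ 9
7^5 ≡ 11
7^6 ≡ 12
7^7 ≡ 6
7^8 ≡ 3
Found: a = 8.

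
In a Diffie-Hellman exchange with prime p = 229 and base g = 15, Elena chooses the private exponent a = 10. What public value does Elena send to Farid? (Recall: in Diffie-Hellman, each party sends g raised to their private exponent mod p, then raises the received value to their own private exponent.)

121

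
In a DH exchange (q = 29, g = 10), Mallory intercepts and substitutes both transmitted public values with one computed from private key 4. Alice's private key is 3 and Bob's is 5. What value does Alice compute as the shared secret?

20

Alice receives Mallory's public value M = 10^4 mod 29 instead of the honest one.
10^1 ≡ 10 (mod 29)
10^2 = (10^1)^2 ≡ 10^2 = 100 ≡ 13 (mod 29)
10^4 = (10^2)^2 ≡ 13^2 = 169 ≡ 24 (mod 29)
So M = 24. Alice computes K = M^3 mod 29.
24^1 ≡ 24 (mod 29)
24^2 = (24^1)^2 ≡ 24^2 = 576 ≡ 25 (mod 29)
24^3 = 24^2 · 24^1 ≡ 25 · 24 ≡ 20 (mod 29).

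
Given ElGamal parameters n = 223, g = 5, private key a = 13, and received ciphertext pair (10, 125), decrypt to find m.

Shared mask s = c₁^a mod n = 10^13 mod 223.
10^1 ≡ 10 (mod 223)
10^2 = (10^1)^2 ≡ 10^2 = 100 ≡ 100 (mod 223)
10^4 = (10^2)^2 ≡ 100^2 = 10000 ≡ 188 (mod 223)
10^8 = (10^4)^2 ≡ 188^2 = 35344 ≡ 110 (mod 223)
10^13 = 10^8 · 10^4 · 10^1 ≡ 110 · 188 · 10 ≡ 79 (mod 223).
So s = 79; s⁻¹ ≡ 48 (mod 223).
m = c₂ · s⁻¹ mod 223 = 125 · 48 mod 223 = 202.

202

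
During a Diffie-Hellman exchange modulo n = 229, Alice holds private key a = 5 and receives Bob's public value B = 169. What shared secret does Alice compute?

186

Shared key K = 169^5 mod 229.
169^1 ≡ 169 (mod 229)
169^2 = (169^1)^2 ≡ 169^2 = 28561 ≡ 165 (mod 229)
169^4 = (169^2)^2 ≡ 165^2 = 27225 ≡ 203 (mod 229)
169^5 = 169^4 · 169^1 ≡ 203 · 169 ≡ 186 (mod 229).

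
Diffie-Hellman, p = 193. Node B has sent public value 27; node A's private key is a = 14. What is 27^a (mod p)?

184

Shared key K = 27^14 mod 193.
27^1 ≡ 27 (mod 193)
27^2 = (27^1)^2 ≡ 27^2 = 729 ≡ 150 (mod 193)
27^4 = (27^2)^2 ≡ 150^2 = 22500 ≡ 112 (mod 193)
27^8 = (27^4)^2 ≡ 112^2 = 12544 ≡ 192 (mod 193)
27^14 = 27^8 · 27^4 · 27^2 ≡ 192 · 112 · 150 ≡ 184 (mod 193).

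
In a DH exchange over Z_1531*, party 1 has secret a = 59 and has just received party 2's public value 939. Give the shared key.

1100

Shared key K = 939^59 mod 1531.
939^1 ≡ 939 (mod 1531)
939^2 = (939^1)^2 ≡ 939^2 = 881721 ≡ 1396 (mod 1531)
939^4 = (939^2)^2 ≡ 1396^2 = 1948816 ≡ 1384 (mod 1531)
939^8 = (939^4)^2 ≡ 1384^2 = 1915456 ≡ 175 (mod 1531)
939^16 = (939^8)^2 ≡ 175^2 = 30625 ≡ 5 (mod 1531)
939^32 = (939^16)^2 ≡ 5^2 = 25 ≡ 25 (mod 1531)
939^59 = 939^32 · 939^16 · 939^8 · 939^2 · 939^1 ≡ 25 · 5 · 175 · 1396 · 939 ≡ 1100 (mod 1531).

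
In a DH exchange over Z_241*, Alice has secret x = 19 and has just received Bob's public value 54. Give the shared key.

94

Shared key K = 54^19 mod 241.
54^1 ≡ 54 (mod 241)
54^2 = (54^1)^2 ≡ 54^2 = 2916 ≡ 24 (mod 241)
54^4 = (54^2)^2 ≡ 24^2 = 576 ≡ 94 (mod 241)
54^8 = (54^4)^2 ≡ 94^2 = 8836 ≡ 160 (mod 241)
54^16 = (54^8)^2 ≡ 160^2 = 25600 ≡ 54 (mod 241)
54^19 = 54^16 · 54^2 · 54^1 ≡ 54 · 24 · 54 ≡ 94 (mod 241).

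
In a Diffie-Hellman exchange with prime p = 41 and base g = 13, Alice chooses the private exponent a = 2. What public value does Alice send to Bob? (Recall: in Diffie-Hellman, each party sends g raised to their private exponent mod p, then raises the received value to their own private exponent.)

5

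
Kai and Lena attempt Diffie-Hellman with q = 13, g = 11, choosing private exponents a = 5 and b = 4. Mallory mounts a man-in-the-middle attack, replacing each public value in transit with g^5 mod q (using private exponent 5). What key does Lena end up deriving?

Lena receives Mallory's public value M = 11^5 mod 13 instead of the honest one.
11^1 ≡ 11 (mod 13)
11^2 = (11^1)^2 ≡ 11^2 = 121 ≡ 4 (mod 13)
11^4 = (11^2)^2 ≡ 4^2 = 16 ≡ 3 (mod 13)
11^5 = 11^4 · 11^1 ≡ 3 · 11 ≡ 7 (mod 13).
So M = 7. Lena computes K = M^4 mod 13.
7^1 ≡ 7 (mod 13)
7^2 = (7^1)^2 ≡ 7^2 = 49 ≡ 10 (mod 13)
7^4 = (7^2)^2 ≡ 10^2 = 100 ≡ 9 (mod 13)

9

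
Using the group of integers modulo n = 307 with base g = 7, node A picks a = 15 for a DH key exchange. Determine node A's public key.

Public value = 7^15 mod 307.
7^1 ≡ 7 (mod 307)
7^2 = (7^1)^2 ≡ 7^2 = 49 ≡ 49 (mod 307)
7^4 = (7^2)^2 ≡ 49^2 = 2401 ≡ 252 (mod 307)
7^8 = (7^4)^2 ≡ 252^2 = 63504 ≡ 262 (mod 307)
7^15 = 7^8 · 7^4 · 7^2 · 7^1 ≡ 262 · 252 · 49 · 7 ≡ 70 (mod 307).

70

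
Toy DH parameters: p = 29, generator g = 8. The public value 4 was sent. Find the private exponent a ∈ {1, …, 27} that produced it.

10

Try successive powers of 8 modulo 29:
8^1 ≡ 8
8^2 ≡ 6
8^3 ≡ 19
8^4 ≡ 7
8^5 ≡ 27
8^6 ≡ 13
8^7 ≡ 17
8^8 ≡ 20
8^9 ≡ 15
8^10 ≡ 4
Found: a = 10.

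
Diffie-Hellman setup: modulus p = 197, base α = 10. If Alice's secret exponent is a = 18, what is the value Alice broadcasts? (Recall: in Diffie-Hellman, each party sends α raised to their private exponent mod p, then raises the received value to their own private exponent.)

Public value = 10^18 (mod 197).
10^1 ≡ 10 (mod 197)
10^2 = (10^1)^2 ≡ 10^2 = 100 ≡ 100 (mod 197)
10^4 = (10^2)^2 ≡ 100^2 = 10000 ≡ 150 (mod 197)
10^8 = (10^4)^2 ≡ 150^2 = 22500 ≡ 42 (mod 197)
10^16 = (10^8)^2 ≡ 42^2 = 1764 ≡ 188 (mod 197)
10^18 = 10^16 · 10^2 ≡ 188 · 100 ≡ 85 (mod 197).

85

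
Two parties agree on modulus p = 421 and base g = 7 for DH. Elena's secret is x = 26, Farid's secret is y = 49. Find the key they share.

Elena sends A = g^x mod p = 7^26 mod 421.
7^1 ≡ 7 (mod 421)
7^2 = (7^1)^2 ≡ 7^2 = 49 ≡ 49 (mod 421)
7^4 = (7^2)^2 ≡ 49^2 = 2401 ≡ 296 (mod 421)
7^8 = (7^4)^2 ≡ 296^2 = 87616 ≡ 48 (mod 421)
7^16 = (7^8)^2 ≡ 48^2 = 2304 ≡ 199 (mod 421)
7^26 = 7^16 · 7^8 · 7^2 ≡ 199 · 48 · 49 ≡ 317 (mod 421).
So A = 317. Farid then computes K = A^y mod p = 317^49 mod 421.
317^1 ≡ 317 (mod 421)
317^2 = (317^1)^2 ≡ 317^2 = 100489 ≡ 291 (mod 421)
317^4 = (317^2)^2 ≡ 291^2 = 84681 ≡ 60 (mod 421)
317^8 = (317^4)^2 ≡ 60^2 = 3600 ≡ 232 (mod 421)
317^16 = (317^8)^2 ≡ 232^2 = 53824 ≡ 357 (mod 421)
317^32 = (317^16)^2 ≡ 357^2 = 127449 ≡ 307 (mod 421)
317^49 = 317^32 · 317^16 · 317^1 ≡ 307 · 357 · 317 ≡ 279 (mod 421).

279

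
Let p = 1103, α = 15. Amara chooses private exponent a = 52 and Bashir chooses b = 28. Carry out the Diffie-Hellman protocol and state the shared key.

576

Bashir sends B = α^b mod p = 15^28 mod 1103.
15^1 ≡ 15 (mod 1103)
15^2 = (15^1)^2 ≡ 15^2 = 225 ≡ 225 (mod 1103)
15^4 = (15^2)^2 ≡ 225^2 = 50625 ≡ 990 (mod 1103)
15^8 = (15^4)^2 ≡ 990^2 = 980100 ≡ 636 (mod 1103)
15^16 = (15^8)^2 ≡ 636^2 = 404496 ≡ 798 (mod 1103)
15^28 = 15^16 · 15^8 · 15^4 ≡ 798 · 636 · 990 ≡ 924 (mod 1103).
So B = 924. Amara then computes K = B^a mod p = 924^52 mod 1103.
924^1 ≡ 924 (mod 1103)
924^2 = (924^1)^2 ≡ 924^2 = 853776 ≡ 54 (mod 1103)
924^4 = (924^2)^2 ≡ 54^2 = 2916 ≡ 710 (mod 1103)
924^8 = (924^4)^2 ≡ 710^2 = 504100 ≡ 29 (mod 1103)
924^16 = (924^8)^2 ≡ 29^2 = 841 ≡ 841 (mod 1103)
924^32 = (924^16)^2 ≡ 841^2 = 707281 ≡ 258 (mod 1103)
924^52 = 924^32 · 924^16 · 924^4 ≡ 258 · 841 · 710 ≡ 576 (mod 1103).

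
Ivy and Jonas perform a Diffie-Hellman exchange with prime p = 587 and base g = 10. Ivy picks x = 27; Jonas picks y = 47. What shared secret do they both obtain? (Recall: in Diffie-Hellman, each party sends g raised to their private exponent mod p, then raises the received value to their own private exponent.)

363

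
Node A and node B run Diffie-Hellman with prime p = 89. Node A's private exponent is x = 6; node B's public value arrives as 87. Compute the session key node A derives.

64

Shared key K = 87^6 mod 89.
87^1 ≡ 87 (mod 89)
87^2 = (87^1)^2 ≡ 87^2 = 7569 ≡ 4 (mod 89)
87^4 = (87^2)^2 ≡ 4^2 = 16 ≡ 16 (mod 89)
87^6 = 87^4 · 87^2 ≡ 16 · 4 ≡ 64 (mod 89).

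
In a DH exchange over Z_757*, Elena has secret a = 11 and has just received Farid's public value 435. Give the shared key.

184

Shared key K = 435^11 mod 757.
435^1 ≡ 435 (mod 757)
435^2 = (435^1)^2 ≡ 435^2 = 189225 ≡ 732 (mod 757)
435^4 = (435^2)^2 ≡ 732^2 = 535824 ≡ 625 (mod 757)
435^8 = (435^4)^2 ≡ 625^2 = 390625 ≡ 13 (mod 757)
435^11 = 435^8 · 435^2 · 435^1 ≡ 13 · 732 · 435 ≡ 184 (mod 757).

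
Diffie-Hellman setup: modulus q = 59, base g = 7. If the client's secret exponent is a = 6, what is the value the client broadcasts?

Public value = 7^6 mod 59.
7^1 ≡ 7 (mod 59)
7^2 = (7^1)^2 ≡ 7^2 = 49 ≡ 49 (mod 59)
7^4 = (7^2)^2 ≡ 49^2 = 2401 ≡ 41 (mod 59)
7^6 = 7^4 · 7^2 ≡ 41 · 49 ≡ 3 (mod 59).

3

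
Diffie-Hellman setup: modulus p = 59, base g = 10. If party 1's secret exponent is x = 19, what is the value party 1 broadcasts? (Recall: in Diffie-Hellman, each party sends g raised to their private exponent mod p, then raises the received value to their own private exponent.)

33

Public value = 10^19 mod 59.
10^1 ≡ 10 (mod 59)
10^2 = (10^1)^2 ≡ 10^2 = 100 ≡ 41 (mod 59)
10^4 = (10^2)^2 ≡ 41^2 = 1681 ≡ 29 (mod 59)
10^8 = (10^4)^2 ≡ 29^2 = 841 ≡ 15 (mod 59)
10^16 = (10^8)^2 ≡ 15^2 = 225 ≡ 48 (mod 59)
10^19 = 10^16 · 10^2 · 10^1 ≡ 48 · 41 · 10 ≡ 33 (mod 59).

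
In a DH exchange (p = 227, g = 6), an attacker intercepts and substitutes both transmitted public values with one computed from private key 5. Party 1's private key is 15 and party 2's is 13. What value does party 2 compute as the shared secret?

Party 2 receives an attacker's public value M = 6^5 mod 227 instead of the honest one.
6^1 ≡ 6 (mod 227)
6^2 = (6^1)^2 ≡ 6^2 = 36 ≡ 36 (mod 227)
6^4 = (6^2)^2 ≡ 36^2 = 1296 ≡ 161 (mod 227)
6^5 = 6^4 · 6^1 ≡ 161 · 6 ≡ 58 (mod 227).
So M = 58. Party 2 computes K = M^13 mod 227.
58^1 ≡ 58 (mod 227)
58^2 = (58^1)^2 ≡ 58^2 = 3364 ≡ 186 (mod 227)
58^4 = (58^2)^2 ≡ 186^2 = 34596 ≡ 92 (mod 227)
58^8 = (58^4)^2 ≡ 92^2 = 8464 ≡ 65 (mod 227)
58^13 = 58^8 · 58^4 · 58^1 ≡ 65 · 92 · 58 ≡ 211 (mod 227).

211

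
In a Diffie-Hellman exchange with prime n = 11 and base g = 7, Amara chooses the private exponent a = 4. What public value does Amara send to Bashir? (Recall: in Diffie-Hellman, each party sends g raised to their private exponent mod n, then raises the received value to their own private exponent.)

3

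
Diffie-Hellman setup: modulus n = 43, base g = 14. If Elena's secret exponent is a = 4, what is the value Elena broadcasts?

Public value = 14^4 (mod 43).
14^1 ≡ 14 (mod 43)
14^2 = (14^1)^2 ≡ 14^2 = 196 ≡ 24 (mod 43)
14^4 = (14^2)^2 ≡ 24^2 = 576 ≡ 17 (mod 43)

17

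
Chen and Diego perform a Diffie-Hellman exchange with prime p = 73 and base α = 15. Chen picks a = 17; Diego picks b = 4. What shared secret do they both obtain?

Diego sends B = α^b mod p = 15^4 mod 73.
15^1 ≡ 15 (mod 73)
15^2 = (15^1)^2 ≡ 15^2 = 225 ≡ 6 (mod 73)
15^4 = (15^2)^2 ≡ 6^2 = 36 ≡ 36 (mod 73)
So B = 36. Chen then computes K = B^a mod p = 36^17 mod 73.
36^1 ≡ 36 (mod 73)
36^2 = (36^1)^2 ≡ 36^2 = 1296 ≡ 55 (mod 73)
36^4 = (36^2)^2 ≡ 55^2 = 3025 ≡ 32 (mod 73)
36^8 = (36^4)^2 ≡ 32^2 = 1024 ≡ 2 (mod 73)
36^16 = (36^8)^2 ≡ 2^2 = 4 ≡ 4 (mod 73)
36^17 = 36^16 · 36^1 ≡ 4 · 36 ≡ 71 (mod 73).

71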